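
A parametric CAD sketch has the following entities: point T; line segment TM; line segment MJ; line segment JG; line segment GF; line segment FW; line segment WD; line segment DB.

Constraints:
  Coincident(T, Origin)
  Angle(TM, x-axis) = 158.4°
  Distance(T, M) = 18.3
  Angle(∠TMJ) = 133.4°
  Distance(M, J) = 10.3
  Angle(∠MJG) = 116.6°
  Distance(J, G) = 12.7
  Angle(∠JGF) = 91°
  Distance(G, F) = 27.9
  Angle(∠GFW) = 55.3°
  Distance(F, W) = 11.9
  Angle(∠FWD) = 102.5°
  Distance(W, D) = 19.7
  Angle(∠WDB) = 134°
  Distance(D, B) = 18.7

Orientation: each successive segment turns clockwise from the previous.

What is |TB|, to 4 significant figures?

40.25

T is at the origin; TM runs at 158.4° with length 18.3, so M = (-17.01, 6.737). ∠TMJ = 133.4° gives MJ at 111.8° from the x-axis; with |MJ| = 10.3, J = (-20.84, 16.30). ∠MJG = 116.6° gives JG at 48.40° from the x-axis; with |JG| = 12.7, G = (-12.41, 25.80). ∠JGF = 91.0° gives GF at -40.60° from the x-axis; with |GF| = 27.9, F = (8.776, 7.641). ∠GFW = 55.3° gives FW at -165.3° from the x-axis; with |FW| = 11.9, W = (-2.735, 4.621). ∠FWD = 102.5° gives WD at 117.2° from the x-axis; with |WD| = 19.7, D = (-11.74, 22.14). ∠WDB = 134.0° gives DB at 71.20° from the x-axis; with |DB| = 18.7, B = (-5.713, 39.84). Then |TB| = |B − T| = 40.25.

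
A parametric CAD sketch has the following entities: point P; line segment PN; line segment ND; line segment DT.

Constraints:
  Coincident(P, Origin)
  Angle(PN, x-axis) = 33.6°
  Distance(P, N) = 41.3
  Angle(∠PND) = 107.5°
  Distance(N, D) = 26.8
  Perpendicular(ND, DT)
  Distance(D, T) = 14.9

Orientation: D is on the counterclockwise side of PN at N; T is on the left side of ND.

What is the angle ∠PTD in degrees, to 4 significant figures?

122.0°

∠PND = 107.5°, so ND runs at 33.6° + (180° − 107.5°) = 106.1° from the x-axis; with |ND| = 26.8, D = N + 26.8·(cos 106.1°, sin 106.1°) = (26.97, 48.60). ND ⟂ DT; with |DT| = 14.9 on the left of ND, T = D + 14.9·(-0.9608, -0.2773) = (12.65, 44.47). Then cos ∠PTD = TP·TD / (|TP||TD|), giving 122.0°.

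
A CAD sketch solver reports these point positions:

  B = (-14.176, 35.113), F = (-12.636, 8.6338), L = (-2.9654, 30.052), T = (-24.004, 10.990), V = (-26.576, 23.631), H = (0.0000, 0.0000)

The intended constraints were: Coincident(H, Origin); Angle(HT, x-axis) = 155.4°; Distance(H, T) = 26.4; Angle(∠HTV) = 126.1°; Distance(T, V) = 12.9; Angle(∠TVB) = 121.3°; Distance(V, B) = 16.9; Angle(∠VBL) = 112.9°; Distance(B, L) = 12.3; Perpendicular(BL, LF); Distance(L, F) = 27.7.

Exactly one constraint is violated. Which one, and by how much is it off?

Distance(L, F) = 27.7 — off by 4.20.

H = (0.00, 0.00) ✓; HT at 155.4° ✓; |HT| = 26.40 ✓; ∠HTV = 126.1° ✓; |TV| = 12.90 ✓; ∠TVB = 121.3° ✓; |VB| = 16.90 ✓; ∠VBL = 112.9° ✓; |BL| = 12.30 ✓; ∠(BL, LF) = 90.00° ✓; |LF| = 23.50 ✗.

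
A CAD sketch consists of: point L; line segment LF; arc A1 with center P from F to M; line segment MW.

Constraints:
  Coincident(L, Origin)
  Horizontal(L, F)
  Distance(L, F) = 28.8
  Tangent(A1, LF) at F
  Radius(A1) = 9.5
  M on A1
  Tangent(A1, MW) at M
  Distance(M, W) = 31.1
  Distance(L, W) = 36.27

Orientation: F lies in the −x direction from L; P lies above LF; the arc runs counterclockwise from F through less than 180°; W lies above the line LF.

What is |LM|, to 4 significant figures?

20.84

Checks: |PM| = 9.500 ✓; ∠(PM, MW) = 90.00° ✓; |MW| = 31.10 ✓; |LW| = 36.27 ✓.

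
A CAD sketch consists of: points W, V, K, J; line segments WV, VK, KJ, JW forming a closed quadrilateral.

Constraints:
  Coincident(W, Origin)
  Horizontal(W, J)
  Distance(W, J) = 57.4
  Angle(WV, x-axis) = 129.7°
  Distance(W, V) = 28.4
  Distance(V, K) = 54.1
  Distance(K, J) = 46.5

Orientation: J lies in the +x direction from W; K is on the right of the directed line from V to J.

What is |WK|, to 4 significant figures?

25.71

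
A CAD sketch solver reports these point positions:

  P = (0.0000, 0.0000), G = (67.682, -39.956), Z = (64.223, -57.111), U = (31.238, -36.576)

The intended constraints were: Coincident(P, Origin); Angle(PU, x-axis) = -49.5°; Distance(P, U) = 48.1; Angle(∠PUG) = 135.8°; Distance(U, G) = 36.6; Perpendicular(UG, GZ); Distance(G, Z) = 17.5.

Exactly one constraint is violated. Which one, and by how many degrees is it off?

Perpendicular(UG, GZ) — off by 6.10°.

P = (0.00, 0.00) ✓; PU at -49.50° ✓; |PU| = 48.10 ✓; ∠PUG = 135.8° ✓; |UG| = 36.60 ✓; ∠(UG, GZ) = 96.10° ✗; |GZ| = 17.50 ✓.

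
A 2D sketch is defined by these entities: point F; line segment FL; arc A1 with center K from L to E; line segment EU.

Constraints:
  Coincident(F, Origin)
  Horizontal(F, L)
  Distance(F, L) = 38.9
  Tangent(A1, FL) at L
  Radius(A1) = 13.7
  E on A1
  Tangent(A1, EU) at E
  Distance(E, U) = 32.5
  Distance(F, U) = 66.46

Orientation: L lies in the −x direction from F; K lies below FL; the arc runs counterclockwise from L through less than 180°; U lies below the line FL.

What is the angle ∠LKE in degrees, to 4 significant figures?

101.9°

F is at the origin; FL is horizontal with |FL| = 38.9 and L on the −x side, so L = (-38.90, 0.000). The tangent condition forces KL to be normal to FL, so K = L + (0, -13.7) = (-38.90, -13.70). Since KE ⟂ EU (tangency), |KU| = √(13.7² + 32.5²) = 35.27 regardless of where E sits on A1. So U lies on both circle(F, 66.46) and circle(K, 35.27); the below-FL intersection is U = (-45.63, -48.32). E is the foot of the tangent from U: E = (-52.31, -16.52).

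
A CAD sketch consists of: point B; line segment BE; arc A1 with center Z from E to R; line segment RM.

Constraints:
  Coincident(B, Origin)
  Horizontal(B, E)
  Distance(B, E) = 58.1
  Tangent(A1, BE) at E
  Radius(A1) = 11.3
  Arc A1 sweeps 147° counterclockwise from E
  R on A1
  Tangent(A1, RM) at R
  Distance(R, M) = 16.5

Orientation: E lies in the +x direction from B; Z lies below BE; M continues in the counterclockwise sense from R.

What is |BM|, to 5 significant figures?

72.204

B is at the origin; BE is horizontal with |BE| = 58.1 and E on the +x side, so E = (58.100, 0.0000). Since A1 is tangent to BE there, ZE ⟂ BE, so Z = E + (0, -11.3) = (58.100, -11.300). On A1, E sits at bearing 90° from Z; a 147° counterclockwise sweep puts R at bearing 237°, so R = Z + 11.3·(cos 237°, sin 237°) = (51.946, -20.777). A1 meets RM tangentially, so ZR is at right angles to RM, so RM runs along (−sin 237°, cos 237°); with |RM| = 16.5, M = (65.784, -29.764). Then |BM| = |M − B| = 72.204.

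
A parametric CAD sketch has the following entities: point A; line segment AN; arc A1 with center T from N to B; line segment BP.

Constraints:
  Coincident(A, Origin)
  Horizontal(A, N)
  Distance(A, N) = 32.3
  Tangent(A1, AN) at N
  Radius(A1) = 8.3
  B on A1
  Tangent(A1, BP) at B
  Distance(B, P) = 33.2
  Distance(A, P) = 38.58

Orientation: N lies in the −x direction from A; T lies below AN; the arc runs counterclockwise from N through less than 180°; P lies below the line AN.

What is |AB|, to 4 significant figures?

40.47

A is at the origin; AN is horizontal with |AN| = 32.3 and N on the −x side, so N = (-32.30, 0.000). The tangent condition forces TN to be normal to AN, so T = N + (0, -8.3) = (-32.30, -8.300). Since TB ⟂ BP (tangency), |TP| = √(8.3² + 33.2²) = 34.22 regardless of where B sits on A1. So P lies on both circle(A, 38.58) and circle(T, 34.22); the below-AN intersection is P = (-12.77, -36.40). B is the foot of the tangent from P: B = (-37.76, -14.55).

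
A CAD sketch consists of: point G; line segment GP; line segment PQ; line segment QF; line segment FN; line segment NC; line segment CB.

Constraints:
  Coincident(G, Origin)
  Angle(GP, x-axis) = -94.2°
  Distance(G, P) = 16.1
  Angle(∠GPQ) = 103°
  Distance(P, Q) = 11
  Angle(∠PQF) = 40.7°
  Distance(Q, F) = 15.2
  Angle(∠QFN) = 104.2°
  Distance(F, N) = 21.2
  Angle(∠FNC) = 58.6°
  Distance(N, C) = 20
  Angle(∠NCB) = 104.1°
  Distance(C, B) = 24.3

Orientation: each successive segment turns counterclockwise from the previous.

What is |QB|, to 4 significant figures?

9.974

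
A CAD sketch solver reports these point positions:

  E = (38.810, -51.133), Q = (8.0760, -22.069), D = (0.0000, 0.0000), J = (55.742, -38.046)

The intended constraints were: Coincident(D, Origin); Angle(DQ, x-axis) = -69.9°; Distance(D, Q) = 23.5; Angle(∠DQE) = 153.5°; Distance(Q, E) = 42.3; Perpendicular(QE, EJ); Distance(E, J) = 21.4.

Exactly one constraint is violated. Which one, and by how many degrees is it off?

Perpendicular(QE, EJ) — off by 8.90°.

D = (0.00, 0.00) ✓; DQ at -69.90° ✓; |DQ| = 23.50 ✓; ∠DQE = 153.5° ✓; |QE| = 42.30 ✓; ∠(QE, EJ) = 81.10° ✗; |EJ| = 21.40 ✓.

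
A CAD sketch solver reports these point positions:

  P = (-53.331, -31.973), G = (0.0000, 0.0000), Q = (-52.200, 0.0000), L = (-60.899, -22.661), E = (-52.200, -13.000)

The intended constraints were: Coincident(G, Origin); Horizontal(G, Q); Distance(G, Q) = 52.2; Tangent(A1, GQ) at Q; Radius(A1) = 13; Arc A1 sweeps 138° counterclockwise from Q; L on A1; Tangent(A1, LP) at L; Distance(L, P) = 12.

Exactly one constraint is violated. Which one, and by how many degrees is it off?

Tangent(A1, LP) at L — off by 8.90°.

G = (0.00, 0.00) ✓; G.y = 0.00, Q.y = 0.00 ✓; |GQ| = 52.20 ✓; ∠(EQ, QG) = 90.00° ✓; |EQ| = 13.00 ✓; bearing(E→L) − bearing(E→Q) = 138.0° ✓; |EL| = 13.00 ✓; ∠(EL, LP) = 98.90° ✗; |LP| = 12.00 ✓.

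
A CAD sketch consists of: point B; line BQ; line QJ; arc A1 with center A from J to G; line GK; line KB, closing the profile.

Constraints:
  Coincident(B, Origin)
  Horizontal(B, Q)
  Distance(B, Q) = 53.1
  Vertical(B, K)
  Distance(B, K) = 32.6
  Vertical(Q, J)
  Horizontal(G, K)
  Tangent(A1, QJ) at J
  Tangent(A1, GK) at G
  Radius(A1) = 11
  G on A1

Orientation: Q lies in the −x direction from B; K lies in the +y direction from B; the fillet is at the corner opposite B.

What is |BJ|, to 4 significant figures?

57.33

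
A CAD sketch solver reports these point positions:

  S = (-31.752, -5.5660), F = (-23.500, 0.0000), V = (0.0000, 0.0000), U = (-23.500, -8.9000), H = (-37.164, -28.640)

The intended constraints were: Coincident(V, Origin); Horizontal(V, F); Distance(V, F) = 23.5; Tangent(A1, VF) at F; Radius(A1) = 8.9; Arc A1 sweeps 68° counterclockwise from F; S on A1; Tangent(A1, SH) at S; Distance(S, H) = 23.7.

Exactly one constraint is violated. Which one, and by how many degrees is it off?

Tangent(A1, SH) at S — off by 8.80°.

V = (0.00, 0.00) ✓; V.y = 0.00, F.y = 0.00 ✓; |VF| = 23.50 ✓; ∠(UF, FV) = 90.00° ✓; |UF| = 8.900 ✓; bearing(U→S) − bearing(U→F) = 68.00° ✓; |US| = 8.900 ✓; ∠(US, SH) = 81.20° ✗; |SH| = 23.70 ✓.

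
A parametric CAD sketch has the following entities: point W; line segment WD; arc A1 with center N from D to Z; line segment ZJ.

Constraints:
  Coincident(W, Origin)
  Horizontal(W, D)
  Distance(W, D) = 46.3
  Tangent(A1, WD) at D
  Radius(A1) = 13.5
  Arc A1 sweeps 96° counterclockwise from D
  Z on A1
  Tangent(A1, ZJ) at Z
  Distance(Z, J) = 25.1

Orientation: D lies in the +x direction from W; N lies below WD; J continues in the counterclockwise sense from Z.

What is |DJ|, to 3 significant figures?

41.3

W is at the origin; W and D share the same y with |WD| = 46.3 and D on the +x side, so D = (46.3, 0.00). A1 meets WD tangentially, so ND is at right angles to WD, so N = D + (0, -13.5) = (46.3, -13.5). On A1, D sits at bearing 90° from N; a 96° counterclockwise sweep puts Z at bearing 186°, so Z = N + 13.5·(cos 186°, sin 186°) = (32.9, -14.9). Since A1 is tangent to ZJ there, NZ ⟂ ZJ, so ZJ runs along (−sin 186°, cos 186°); with |ZJ| = 25.1, J = (35.5, -39.9). Then |DJ| = |J − D| = 41.3.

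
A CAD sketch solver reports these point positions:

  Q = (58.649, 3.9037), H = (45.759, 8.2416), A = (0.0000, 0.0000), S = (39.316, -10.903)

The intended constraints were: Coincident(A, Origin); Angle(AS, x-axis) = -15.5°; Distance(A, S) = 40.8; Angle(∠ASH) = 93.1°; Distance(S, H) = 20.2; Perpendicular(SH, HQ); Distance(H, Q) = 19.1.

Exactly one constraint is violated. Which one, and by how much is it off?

Distance(H, Q) = 19.1 — off by 5.50.

A = (0.00, 0.00) ✓; AS at -15.50° ✓; |AS| = 40.80 ✓; ∠ASH = 93.10° ✓; |SH| = 20.20 ✓; ∠(SH, HQ) = 90.00° ✓; |HQ| = 13.60 ✗.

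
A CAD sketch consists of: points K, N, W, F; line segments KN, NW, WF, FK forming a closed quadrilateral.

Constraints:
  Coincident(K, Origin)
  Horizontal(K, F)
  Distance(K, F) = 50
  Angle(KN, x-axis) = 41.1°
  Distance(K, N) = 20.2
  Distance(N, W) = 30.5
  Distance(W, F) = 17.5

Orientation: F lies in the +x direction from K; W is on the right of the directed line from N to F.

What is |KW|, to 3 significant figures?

36.7

Checks: |NW| = 30.50 ✓; |WF| = 17.50 ✓.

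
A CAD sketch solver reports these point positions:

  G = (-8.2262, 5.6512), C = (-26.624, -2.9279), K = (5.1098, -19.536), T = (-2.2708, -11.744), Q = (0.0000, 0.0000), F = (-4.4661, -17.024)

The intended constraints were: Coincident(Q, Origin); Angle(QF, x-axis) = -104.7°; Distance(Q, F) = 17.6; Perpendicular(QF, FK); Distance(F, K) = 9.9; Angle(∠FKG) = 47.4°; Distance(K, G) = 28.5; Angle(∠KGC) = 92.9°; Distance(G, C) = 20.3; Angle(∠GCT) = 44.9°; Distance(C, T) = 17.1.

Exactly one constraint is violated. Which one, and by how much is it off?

Distance(C, T) = 17.1 — off by 8.80.

Q = (0.00, 0.00) ✓; QF at -104.7° ✓; |QF| = 17.60 ✓; ∠(QF, FK) = 90.00° ✓; |FK| = 9.900 ✓; ∠FKG = 47.40° ✓; |KG| = 28.50 ✓; ∠KGC = 92.90° ✓; |GC| = 20.30 ✓; ∠GCT = 44.90° ✓; |CT| = 25.90 ✗.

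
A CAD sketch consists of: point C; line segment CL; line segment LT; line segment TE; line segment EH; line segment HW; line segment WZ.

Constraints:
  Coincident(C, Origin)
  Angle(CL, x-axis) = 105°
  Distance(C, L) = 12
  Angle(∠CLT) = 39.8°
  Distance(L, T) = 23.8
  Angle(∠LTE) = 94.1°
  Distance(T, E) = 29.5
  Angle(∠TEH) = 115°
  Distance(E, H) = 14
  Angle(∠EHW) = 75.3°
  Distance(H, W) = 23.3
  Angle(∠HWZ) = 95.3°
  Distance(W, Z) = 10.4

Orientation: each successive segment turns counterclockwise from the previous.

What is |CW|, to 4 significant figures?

6.132

C is at the origin; CL runs at 105.0° with length 12.0, so L = (-3.106, 11.59). ∠CLT = 39.8° gives LT at -114.8° from the x-axis; with |LT| = 23.8, T = (-13.09, -10.01). ∠LTE = 94.1° gives TE at -28.90° from the x-axis; with |TE| = 29.5, E = (12.74, -24.27). ∠TEH = 115.0° gives EH at 36.10° from the x-axis; with |EH| = 14.0, H = (24.05, -16.02). ∠EHW = 75.3° gives HW at 140.8° from the x-axis; with |HW| = 23.3, W = (5.993, -1.296). Then |CW| = |W − C| = 6.132.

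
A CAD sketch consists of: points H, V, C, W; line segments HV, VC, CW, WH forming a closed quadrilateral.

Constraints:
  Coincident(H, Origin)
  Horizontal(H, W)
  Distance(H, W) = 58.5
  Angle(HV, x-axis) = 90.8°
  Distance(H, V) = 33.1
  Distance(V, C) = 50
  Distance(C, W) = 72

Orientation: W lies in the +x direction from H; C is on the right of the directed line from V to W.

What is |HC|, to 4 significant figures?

19.56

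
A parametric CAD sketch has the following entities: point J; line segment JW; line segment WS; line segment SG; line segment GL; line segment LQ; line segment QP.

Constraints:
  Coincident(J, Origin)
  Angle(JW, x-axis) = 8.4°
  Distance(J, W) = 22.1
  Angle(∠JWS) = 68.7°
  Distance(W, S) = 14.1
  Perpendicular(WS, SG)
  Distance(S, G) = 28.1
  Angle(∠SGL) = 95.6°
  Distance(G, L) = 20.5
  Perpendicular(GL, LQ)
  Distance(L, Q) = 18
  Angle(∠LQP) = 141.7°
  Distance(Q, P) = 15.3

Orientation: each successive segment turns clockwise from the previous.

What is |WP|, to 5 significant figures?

0.71920

J is at the origin; JW runs at 8.4° with length 22.1, so W = (21.863, 3.2284). ∠JWS = 68.7° gives WS at -102.90° from the x-axis; with |WS| = 14.1, S = (18.715, -10.516). The perpendicularity gives SG at right angles to WS, so SG runs at 167.10°; with |SG| = 28.1, G = (-8.6757, -4.2424). ∠SGL = 95.6° gives GL at 82.700° from the x-axis; with |GL| = 20.5, L = (-6.0709, 16.091). GL is perpendicular to LQ, so LQ runs at -7.3000°; with |LQ| = 18.0, Q = (11.783, 13.804). ∠LQP = 141.7° gives QP at -45.600° from the x-axis; with |QP| = 15.3, P = (22.488, 2.8729). Then |WP| = |P − W| = 0.71920.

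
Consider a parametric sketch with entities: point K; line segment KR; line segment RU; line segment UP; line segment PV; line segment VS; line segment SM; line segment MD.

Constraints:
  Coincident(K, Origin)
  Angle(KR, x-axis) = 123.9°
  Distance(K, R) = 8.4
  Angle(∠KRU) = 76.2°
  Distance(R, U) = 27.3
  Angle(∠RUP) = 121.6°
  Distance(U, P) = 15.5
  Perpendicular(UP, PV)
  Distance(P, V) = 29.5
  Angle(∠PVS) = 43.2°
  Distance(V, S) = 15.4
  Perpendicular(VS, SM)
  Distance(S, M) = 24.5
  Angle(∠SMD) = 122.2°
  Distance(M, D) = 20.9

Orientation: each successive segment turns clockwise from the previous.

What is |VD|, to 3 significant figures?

35.7

K is at the origin; KR runs at 123.9° with length 8.4, so R = (-4.69, 6.97). ∠KRU = 76.2° gives RU at 20.1° from the x-axis; with |RU| = 27.3, U = (21.0, 16.4). ∠RUP = 121.6° gives UP at -38.3° from the x-axis; with |UP| = 15.5, P = (33.1, 6.75). UP is perpendicular to PV, so PV runs at -128°; with |PV| = 29.5, V = (14.8, -16.4). ∠PVS = 43.2° gives VS at 94.9° from the x-axis; with |VS| = 15.4, S = (13.5, -1.06). VS ⟂ SM, so SM runs at 4.90°; with |SM| = 24.5, M = (37.9, 1.03). ∠SMD = 122.2° gives MD at -52.9° from the x-axis; with |MD| = 20.9, D = (50.5, -15.6). Then |VD| = |D − V| = 35.7.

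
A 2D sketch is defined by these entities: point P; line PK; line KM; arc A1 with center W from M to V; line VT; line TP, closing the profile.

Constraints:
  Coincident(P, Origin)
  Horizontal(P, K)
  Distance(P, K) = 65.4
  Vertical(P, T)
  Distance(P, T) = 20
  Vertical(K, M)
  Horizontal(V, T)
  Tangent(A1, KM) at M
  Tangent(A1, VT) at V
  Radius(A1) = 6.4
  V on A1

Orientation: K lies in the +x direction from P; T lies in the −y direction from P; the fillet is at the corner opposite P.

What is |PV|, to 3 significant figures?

62.3

P is at the origin; P and K share the same y with |PK| = 65.4 and K on the +x side, so K = (65.4, 0.00). PT is vertical with |PT| = 20.0 and T on the −y side, so T = (0.00, -20.0). The virtual corner opposite P is at (65.4, -20.0). The tangent condition forces WM to be normal to KM and A1 meets VT tangentially, so WV is at right angles to VT, with radius 6.4, so the center W sits 6.4 in from both sides at W = (59.0, -13.6). That places the tangent points at M = (65.4, -13.6) on KM and V = (59.0, -20.0) on VT. Then |PV| = |V − P| = 62.3.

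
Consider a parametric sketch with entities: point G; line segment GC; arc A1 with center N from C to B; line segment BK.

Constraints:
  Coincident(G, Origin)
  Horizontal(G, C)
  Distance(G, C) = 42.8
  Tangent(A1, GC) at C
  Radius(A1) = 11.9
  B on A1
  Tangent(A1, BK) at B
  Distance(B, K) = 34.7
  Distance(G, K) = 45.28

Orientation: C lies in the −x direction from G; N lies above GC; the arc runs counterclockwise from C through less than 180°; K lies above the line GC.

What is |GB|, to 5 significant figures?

32.563

Checks: |NB| = 11.90 ✓; ∠(NB, BK) = 90.00° ✓; |BK| = 34.70 ✓; |GK| = 45.28 ✓.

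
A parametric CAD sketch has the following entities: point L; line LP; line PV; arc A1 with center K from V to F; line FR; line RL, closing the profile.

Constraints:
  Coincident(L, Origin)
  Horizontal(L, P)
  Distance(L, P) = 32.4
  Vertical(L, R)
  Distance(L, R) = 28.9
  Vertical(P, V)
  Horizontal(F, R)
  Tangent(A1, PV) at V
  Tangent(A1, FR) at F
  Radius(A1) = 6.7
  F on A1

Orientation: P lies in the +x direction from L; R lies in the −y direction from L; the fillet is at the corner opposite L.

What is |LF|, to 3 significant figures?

38.7

L is at the origin; L and P share the same y with |LP| = 32.4 and P on the +x side, so P = (32.4, 0.00). L and R share the same x with |LR| = 28.9 and R on the −y side, so R = (0.00, -28.9). The virtual corner opposite L is at (32.4, -28.9). Tangency of A1 to PV means the radius KV is perpendicular to PV and the tangent condition forces KF to be normal to FR, with radius 6.7, so the center K sits 6.7 in from both sides at K = (25.7, -22.2). That places the tangent points at V = (32.4, -22.2) on PV and F = (25.7, -28.9) on FR. Then |LF| = |F − L| = 38.7.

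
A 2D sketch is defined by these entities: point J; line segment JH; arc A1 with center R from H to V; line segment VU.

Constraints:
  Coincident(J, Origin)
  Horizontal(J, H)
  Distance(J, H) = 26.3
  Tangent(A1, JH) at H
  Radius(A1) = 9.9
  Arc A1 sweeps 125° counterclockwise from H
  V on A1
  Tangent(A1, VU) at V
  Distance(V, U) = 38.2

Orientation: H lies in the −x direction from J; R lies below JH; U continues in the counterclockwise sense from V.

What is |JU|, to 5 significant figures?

48.508

J is at the origin; J and H share the same y with |JH| = 26.3 and H on the −x side, so H = (-26.300, 0.0000). A1 meets JH tangentially, so RH is at right angles to JH, so R = H + (0, -9.9) = (-26.300, -9.9000). On A1, H sits at bearing 90° from R; a 125° counterclockwise sweep puts V at bearing 215°, so V = R + 9.9·(cos 215°, sin 215°) = (-34.410, -15.578). Tangency of A1 to VU means the radius RV is perpendicular to VU, so VU runs along (−sin 215°, cos 215°); with |VU| = 38.2, U = (-12.499, -46.870). Then |JU| = |U − J| = 48.508.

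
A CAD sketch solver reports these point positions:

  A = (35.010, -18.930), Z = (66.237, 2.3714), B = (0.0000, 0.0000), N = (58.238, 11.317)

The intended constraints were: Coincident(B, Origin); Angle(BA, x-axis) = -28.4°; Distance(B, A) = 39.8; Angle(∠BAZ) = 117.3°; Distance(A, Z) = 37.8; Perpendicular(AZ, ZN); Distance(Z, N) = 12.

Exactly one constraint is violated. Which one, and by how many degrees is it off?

Perpendicular(AZ, ZN) — off by 7.50°.

B = (0.00, 0.00) ✓; BA at -28.40° ✓; |BA| = 39.80 ✓; ∠BAZ = 117.3° ✓; |AZ| = 37.80 ✓; ∠(AZ, ZN) = 97.50° ✗; |ZN| = 12.00 ✓.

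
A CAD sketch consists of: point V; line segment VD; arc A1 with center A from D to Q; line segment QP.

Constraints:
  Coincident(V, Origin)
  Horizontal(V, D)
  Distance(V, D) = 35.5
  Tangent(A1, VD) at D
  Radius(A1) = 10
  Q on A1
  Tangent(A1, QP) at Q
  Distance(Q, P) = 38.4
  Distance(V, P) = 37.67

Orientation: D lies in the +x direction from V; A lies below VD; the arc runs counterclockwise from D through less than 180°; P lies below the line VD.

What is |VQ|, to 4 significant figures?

27.45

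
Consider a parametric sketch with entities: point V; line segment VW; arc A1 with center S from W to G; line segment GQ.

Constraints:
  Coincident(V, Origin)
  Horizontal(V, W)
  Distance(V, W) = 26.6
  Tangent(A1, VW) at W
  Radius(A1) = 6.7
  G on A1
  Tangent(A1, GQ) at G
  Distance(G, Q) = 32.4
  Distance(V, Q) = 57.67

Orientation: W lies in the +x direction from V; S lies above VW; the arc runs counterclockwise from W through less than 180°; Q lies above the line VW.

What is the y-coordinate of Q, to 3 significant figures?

31.9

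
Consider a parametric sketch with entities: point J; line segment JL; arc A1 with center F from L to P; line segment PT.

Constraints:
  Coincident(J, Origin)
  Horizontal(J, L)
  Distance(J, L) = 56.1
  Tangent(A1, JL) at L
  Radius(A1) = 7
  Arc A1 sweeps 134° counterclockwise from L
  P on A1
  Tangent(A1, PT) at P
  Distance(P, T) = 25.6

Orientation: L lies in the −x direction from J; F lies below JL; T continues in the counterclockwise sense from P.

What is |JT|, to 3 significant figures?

52.9

On A1, L sits at bearing 90° from F; a 134° counterclockwise sweep puts P at bearing 224°, so P = F + 7.0·(cos 224°, sin 224°) = (-61.1, -11.9). Since A1 is tangent to PT there, FP ⟂ PT, so PT runs along (−sin 224°, cos 224°); with |PT| = 25.6, T = (-43.4, -30.3). Then |JT| = |T − J| = 52.9.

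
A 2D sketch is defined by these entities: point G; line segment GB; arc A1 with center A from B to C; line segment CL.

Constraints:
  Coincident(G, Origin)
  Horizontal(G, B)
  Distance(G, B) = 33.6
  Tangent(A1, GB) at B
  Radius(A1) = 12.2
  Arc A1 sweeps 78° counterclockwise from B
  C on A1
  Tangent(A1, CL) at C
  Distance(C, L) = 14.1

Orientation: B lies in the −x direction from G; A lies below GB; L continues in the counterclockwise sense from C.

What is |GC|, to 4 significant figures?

46.55

The tangent condition forces AB to be normal to GB, so A = B + (0, -12.2) = (-33.60, -12.20). On A1, B sits at bearing 90° from A; a 78° counterclockwise sweep puts C at bearing 168°, so C = A + 12.2·(cos 168°, sin 168°) = (-45.53, -9.663). Then |GC| = |C − G| = 46.55.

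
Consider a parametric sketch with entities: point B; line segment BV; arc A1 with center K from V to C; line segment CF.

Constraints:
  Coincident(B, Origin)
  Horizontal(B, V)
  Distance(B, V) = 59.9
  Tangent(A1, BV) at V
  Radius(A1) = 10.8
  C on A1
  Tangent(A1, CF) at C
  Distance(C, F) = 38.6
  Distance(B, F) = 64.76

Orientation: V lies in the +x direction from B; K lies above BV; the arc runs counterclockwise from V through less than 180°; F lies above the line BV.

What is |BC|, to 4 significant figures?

70.52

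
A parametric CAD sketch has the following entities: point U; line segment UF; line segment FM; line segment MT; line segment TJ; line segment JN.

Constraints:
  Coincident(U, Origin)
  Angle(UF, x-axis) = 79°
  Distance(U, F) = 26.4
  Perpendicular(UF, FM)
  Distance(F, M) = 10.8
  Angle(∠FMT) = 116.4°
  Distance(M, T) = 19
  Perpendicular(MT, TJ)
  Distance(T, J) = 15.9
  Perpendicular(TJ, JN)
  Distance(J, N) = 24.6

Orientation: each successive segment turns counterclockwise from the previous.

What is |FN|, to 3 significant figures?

6.28

U is at the origin; UF runs at 79.0° with length 26.4, so F = (5.04, 25.9). The perpendicularity gives FM at right angles to UF, so FM runs at 169°; with |FM| = 10.8, M = (-5.56, 28.0). ∠FMT = 116.4° gives MT at -127° from the x-axis; with |MT| = 19.0, T = (-17.1, 12.9). The perpendicularity gives TJ at right angles to MT, so TJ runs at -37.4°; with |TJ| = 15.9, J = (-4.47, 3.22). The perpendicularity gives JN at right angles to TJ, so JN runs at 52.6°; with |JN| = 24.6, N = (10.5, 22.8). Then |FN| = |N − F| = 6.28.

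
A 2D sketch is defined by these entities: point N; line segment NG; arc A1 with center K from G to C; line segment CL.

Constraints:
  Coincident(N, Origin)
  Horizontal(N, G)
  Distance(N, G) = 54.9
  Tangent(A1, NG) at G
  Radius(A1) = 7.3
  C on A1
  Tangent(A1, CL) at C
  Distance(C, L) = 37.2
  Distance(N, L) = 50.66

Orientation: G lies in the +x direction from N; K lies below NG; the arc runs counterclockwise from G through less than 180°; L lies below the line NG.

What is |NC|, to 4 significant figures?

48.42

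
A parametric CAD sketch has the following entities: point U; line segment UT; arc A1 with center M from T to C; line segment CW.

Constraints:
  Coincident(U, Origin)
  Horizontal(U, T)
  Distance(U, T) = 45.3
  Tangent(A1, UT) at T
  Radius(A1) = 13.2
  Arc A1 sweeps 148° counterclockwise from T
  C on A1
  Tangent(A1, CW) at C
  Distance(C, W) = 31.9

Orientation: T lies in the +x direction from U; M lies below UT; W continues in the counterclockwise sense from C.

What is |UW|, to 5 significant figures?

77.312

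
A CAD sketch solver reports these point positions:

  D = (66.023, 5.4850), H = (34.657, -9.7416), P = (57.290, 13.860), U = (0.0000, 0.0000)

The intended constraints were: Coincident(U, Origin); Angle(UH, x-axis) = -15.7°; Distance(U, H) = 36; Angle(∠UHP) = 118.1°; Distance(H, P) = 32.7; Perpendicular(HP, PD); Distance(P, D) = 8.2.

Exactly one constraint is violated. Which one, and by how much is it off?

Distance(P, D) = 8.2 — off by 3.90.

U = (0.00, 0.00) ✓; UH at -15.70° ✓; |UH| = 36.00 ✓; ∠UHP = 118.1° ✓; |HP| = 32.70 ✓; ∠(HP, PD) = 90.00° ✓; |PD| = 12.10 ✗.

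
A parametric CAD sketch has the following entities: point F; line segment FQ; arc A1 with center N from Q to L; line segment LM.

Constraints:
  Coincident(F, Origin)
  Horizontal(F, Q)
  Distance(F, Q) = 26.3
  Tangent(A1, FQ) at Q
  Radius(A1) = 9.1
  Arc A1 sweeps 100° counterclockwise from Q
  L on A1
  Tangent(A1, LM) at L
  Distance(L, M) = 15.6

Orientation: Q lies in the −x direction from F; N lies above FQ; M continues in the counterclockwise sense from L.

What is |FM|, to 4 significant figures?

32.87

F is at the origin; F and Q share the same y with |FQ| = 26.3 and Q on the −x side, so Q = (-26.30, 0.000). Since A1 is tangent to FQ there, NQ ⟂ FQ, so N = Q + (0, 9.1) = (-26.30, 9.100). On A1, Q sits at bearing -90° from N; a 100° counterclockwise sweep puts L at bearing 10°, so L = N + 9.1·(cos 10°, sin 10°) = (-17.34, 10.68). The tangent condition forces NL to be normal to LM, so LM runs along (−sin 10°, cos 10°); with |LM| = 15.6, M = (-20.05, 26.04). Then |FM| = |M − F| = 32.87.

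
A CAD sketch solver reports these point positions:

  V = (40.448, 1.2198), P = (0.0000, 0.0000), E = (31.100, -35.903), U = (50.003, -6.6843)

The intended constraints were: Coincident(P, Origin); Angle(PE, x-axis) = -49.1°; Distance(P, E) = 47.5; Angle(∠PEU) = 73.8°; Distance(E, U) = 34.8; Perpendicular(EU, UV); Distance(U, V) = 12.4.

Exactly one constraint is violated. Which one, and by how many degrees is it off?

Perpendicular(EU, UV) — off by 6.70°.

P = (0.00, 0.00) ✓; PE at -49.10° ✓; |PE| = 47.50 ✓; ∠PEU = 73.80° ✓; |EU| = 34.80 ✓; ∠(EU, UV) = 83.30° ✗; |UV| = 12.40 ✓.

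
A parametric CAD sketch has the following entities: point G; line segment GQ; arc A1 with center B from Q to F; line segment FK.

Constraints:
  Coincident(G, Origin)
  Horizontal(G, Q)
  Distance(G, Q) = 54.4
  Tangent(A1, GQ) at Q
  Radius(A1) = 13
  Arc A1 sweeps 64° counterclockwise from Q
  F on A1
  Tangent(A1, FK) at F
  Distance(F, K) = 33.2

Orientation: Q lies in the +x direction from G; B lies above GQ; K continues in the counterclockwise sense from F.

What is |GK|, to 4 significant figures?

88.78

G is at the origin; G and Q share the same y with |GQ| = 54.4 and Q on the +x side, so Q = (54.40, 0.000). A1 meets GQ tangentially, so BQ is at right angles to GQ, so B = Q + (0, 13) = (54.40, 13.00). On A1, Q sits at bearing -90° from B; a 64° counterclockwise sweep puts F at bearing -26°, so F = B + 13.0·(cos -26°, sin -26°) = (66.08, 7.301). The tangent condition forces BF to be normal to FK, so FK runs along (−sin -26°, cos -26°); with |FK| = 33.2, K = (80.64, 37.14). Then |GK| = |K − G| = 88.78.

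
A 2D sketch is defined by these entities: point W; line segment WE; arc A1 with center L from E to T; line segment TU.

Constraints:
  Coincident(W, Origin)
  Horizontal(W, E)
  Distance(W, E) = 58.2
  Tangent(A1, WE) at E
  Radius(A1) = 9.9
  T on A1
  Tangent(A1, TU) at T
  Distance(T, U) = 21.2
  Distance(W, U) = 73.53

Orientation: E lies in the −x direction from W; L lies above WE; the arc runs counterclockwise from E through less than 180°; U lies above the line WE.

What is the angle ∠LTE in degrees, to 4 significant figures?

22.40°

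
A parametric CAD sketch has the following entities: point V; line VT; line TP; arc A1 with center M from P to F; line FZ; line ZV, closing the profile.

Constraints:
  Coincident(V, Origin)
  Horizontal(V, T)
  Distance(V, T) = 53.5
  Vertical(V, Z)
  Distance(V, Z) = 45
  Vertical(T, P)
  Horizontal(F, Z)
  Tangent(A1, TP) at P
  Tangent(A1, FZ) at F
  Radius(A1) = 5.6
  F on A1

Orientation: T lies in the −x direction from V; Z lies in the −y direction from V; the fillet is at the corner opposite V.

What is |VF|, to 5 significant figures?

65.722

V is at the origin; V and T share the same y with |VT| = 53.5 and T on the −x side, so T = (-53.500, 0.0000). V and Z share the same x with |VZ| = 45.0 and Z on the −y side, so Z = (0.0000, -45.000). The virtual corner opposite V is at (-53.500, -45.000). The tangent condition forces MP to be normal to TP and A1 meets FZ tangentially, so MF is at right angles to FZ, with radius 5.6, so the center M sits 5.6 in from both sides at M = (-47.900, -39.400). That places the tangent points at P = (-53.500, -39.400) on TP and F = (-47.900, -45.000) on FZ. Then |VF| = |F − V| = 65.722.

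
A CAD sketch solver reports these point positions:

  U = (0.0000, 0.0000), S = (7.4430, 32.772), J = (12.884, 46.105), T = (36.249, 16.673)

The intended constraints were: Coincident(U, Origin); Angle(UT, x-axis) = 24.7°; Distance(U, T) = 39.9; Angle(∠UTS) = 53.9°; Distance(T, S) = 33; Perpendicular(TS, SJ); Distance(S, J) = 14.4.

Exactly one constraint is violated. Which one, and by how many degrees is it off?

Perpendicular(TS, SJ) — off by 7.00°.

U = (0.00, 0.00) ✓; UT at 24.70° ✓; |UT| = 39.90 ✓; ∠UTS = 53.90° ✓; |TS| = 33.00 ✓; ∠(TS, SJ) = 83.00° ✗; |SJ| = 14.40 ✓.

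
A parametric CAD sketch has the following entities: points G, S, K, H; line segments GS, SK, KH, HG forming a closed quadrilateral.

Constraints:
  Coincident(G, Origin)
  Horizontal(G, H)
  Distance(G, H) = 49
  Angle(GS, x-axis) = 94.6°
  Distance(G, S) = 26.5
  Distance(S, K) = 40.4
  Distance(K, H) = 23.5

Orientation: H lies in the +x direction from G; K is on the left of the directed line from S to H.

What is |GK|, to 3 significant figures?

43.2

Checks: |SK| = 40.40 ✓; |KH| = 23.50 ✓.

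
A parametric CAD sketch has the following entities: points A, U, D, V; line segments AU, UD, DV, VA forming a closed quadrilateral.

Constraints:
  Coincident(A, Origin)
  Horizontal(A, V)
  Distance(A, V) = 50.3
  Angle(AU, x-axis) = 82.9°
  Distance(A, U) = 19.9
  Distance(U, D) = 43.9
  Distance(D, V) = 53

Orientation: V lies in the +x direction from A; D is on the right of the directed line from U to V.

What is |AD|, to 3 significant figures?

24.3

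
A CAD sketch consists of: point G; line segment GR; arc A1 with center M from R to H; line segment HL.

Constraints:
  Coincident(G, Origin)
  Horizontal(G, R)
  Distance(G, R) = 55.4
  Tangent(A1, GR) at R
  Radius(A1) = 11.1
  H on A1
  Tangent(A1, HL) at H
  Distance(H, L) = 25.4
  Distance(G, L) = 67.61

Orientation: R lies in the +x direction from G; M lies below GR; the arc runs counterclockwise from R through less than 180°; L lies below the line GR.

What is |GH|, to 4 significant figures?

47.81

Checks: G.y = 0.00, R.y = 0.00 ✓; |MH| = 11.10 ✓; ∠(MH, HL) = 90.00° ✓; |HL| = 25.40 ✓; |GL| = 67.61 ✓.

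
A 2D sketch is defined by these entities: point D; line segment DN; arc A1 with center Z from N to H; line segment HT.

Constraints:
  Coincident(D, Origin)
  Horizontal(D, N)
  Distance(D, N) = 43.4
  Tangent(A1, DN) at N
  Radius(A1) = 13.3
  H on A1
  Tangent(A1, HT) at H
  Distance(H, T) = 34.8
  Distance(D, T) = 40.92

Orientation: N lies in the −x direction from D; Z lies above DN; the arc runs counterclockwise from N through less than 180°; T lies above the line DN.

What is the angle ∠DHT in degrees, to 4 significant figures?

74.91°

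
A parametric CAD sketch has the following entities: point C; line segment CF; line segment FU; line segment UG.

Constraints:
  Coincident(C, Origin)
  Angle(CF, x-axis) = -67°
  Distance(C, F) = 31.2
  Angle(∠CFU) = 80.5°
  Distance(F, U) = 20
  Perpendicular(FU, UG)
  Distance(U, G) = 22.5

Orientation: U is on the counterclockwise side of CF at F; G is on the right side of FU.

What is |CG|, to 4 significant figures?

55.30

C is at the origin; CF runs at -67.0° with length 31.2, so F = 31.2·(cos -67.0°, sin -67.0°) = (12.19, -28.72). ∠CFU = 80.5°, so FU runs at -67.0° + (180° − 80.5°) = 32.50° from the x-axis; with |FU| = 20.0, U = F + 20.0·(cos 32.50°, sin 32.50°) = (29.06, -17.97). FU is perpendicular to UG; with |UG| = 22.5 on the right of FU, G = U + 22.5·(0.5373, -0.8434) = (41.15, -36.95). Then |CG| = |G − C| = 55.30.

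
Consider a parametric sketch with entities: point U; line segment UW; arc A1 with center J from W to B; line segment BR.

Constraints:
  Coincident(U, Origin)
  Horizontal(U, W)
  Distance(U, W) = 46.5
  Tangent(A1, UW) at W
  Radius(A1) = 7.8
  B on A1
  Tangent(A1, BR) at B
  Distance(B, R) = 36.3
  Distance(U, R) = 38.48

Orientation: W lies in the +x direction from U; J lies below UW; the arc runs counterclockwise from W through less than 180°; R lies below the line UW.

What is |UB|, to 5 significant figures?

40.226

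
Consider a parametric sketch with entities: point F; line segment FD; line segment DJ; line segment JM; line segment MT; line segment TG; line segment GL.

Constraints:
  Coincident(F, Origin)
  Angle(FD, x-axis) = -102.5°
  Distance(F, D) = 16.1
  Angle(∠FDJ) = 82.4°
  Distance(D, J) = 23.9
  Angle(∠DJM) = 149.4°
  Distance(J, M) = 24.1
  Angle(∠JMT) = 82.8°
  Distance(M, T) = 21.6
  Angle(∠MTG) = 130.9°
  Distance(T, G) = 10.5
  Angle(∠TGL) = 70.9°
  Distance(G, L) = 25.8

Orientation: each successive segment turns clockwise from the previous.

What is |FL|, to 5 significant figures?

28.086

F is at the origin; FD runs at -102.5° with length 16.1, so D = (-3.4847, -15.718). ∠FDJ = 82.4° gives DJ at 159.90° from the x-axis; with |DJ| = 23.9, J = (-25.929, -7.5049). ∠DJM = 149.4° gives JM at 129.30° from the x-axis; with |JM| = 24.1, M = (-41.194, 11.145). ∠JMT = 82.8° gives MT at 32.100° from the x-axis; with |MT| = 21.6, T = (-22.896, 22.623). ∠MTG = 130.9° gives TG at -17.000° from the x-axis; with |TG| = 10.5, G = (-12.854, 19.553). ∠TGL = 70.9° gives GL at -126.10° from the x-axis; with |GL| = 25.8, L = (-28.056, -1.2932). Then |FL| = |L − F| = 28.086.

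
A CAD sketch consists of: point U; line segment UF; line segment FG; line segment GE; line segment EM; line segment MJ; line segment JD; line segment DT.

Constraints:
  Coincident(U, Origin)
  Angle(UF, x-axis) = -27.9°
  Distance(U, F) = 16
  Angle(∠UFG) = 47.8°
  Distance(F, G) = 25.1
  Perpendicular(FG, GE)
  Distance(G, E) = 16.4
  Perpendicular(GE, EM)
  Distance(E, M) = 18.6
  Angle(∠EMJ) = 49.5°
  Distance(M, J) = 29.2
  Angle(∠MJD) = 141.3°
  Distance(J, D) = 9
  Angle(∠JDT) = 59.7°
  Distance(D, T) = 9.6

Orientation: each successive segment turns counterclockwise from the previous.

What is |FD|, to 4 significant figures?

35.11

U is at the origin; UF runs at -27.9° with length 16.0, so F = (14.14, -7.487). ∠UFG = 47.8° gives FG at 104.3° from the x-axis; with |FG| = 25.1, G = (7.941, 16.84). FG is perpendicular to GE, so GE runs at -165.7°; with |GE| = 16.4, E = (-7.951, 12.78). GE is perpendicular to EM, so EM runs at -75.70°; with |EM| = 18.6, M = (-3.357, -5.239). ∠EMJ = 49.5° gives MJ at 54.80° from the x-axis; with |MJ| = 29.2, J = (13.47, 18.62). ∠MJD = 141.3° gives JD at 93.50° from the x-axis; with |JD| = 9.0, D = (12.93, 27.60). Then |FD| = |D − F| = 35.11.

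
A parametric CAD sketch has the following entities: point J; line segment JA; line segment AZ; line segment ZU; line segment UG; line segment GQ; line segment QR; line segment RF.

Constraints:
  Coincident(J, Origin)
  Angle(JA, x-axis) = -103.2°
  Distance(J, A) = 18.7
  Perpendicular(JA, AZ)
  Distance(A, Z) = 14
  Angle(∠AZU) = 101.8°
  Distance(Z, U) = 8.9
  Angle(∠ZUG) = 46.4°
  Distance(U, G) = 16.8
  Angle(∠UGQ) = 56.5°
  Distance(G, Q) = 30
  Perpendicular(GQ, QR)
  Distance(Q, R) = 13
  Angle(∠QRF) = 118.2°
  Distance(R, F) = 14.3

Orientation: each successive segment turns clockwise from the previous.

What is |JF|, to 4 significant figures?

26.87

J is at the origin; JA runs at -103.2° with length 18.7, so A = (-4.270, -18.21). JA is perpendicular to AZ, so AZ runs at 166.8°; with |AZ| = 14.0, Z = (-17.90, -15.01). ∠AZU = 101.8° gives ZU at 88.60° from the x-axis; with |ZU| = 8.9, U = (-17.68, -6.112). ∠ZUG = 46.4° gives UG at -45.00° from the x-axis; with |UG| = 16.8, G = (-5.803, -17.99). ∠UGQ = 56.5° gives GQ at -168.5° from the x-axis; with |GQ| = 30.0, Q = (-35.20, -23.97). GQ is perpendicular to QR, so QR runs at 101.5°; with |QR| = 13.0, R = (-37.79, -11.23). ∠QRF = 118.2° gives RF at 39.70° from the x-axis; with |RF| = 14.3, F = (-26.79, -2.099). Then |JF| = |F − J| = 26.87.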